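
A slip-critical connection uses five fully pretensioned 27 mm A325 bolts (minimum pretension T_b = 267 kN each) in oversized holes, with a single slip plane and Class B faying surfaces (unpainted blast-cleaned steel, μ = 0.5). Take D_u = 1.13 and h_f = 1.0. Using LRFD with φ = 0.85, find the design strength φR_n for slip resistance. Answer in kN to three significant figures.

641 kN

R_n = μ · D_u · h_f · T_b · n_s · n_b = 0.5 × 1.13 × 1.0 × 267 × 1 × 5 = 754.3 kN.
Design strength φR_n = 0.85 × 754.3 = 641 kN.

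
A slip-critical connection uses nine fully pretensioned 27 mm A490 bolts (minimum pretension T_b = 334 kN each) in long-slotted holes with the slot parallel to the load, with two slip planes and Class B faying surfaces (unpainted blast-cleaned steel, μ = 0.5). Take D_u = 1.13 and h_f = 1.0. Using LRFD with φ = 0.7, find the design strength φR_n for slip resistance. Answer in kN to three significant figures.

R_n = μ · D_u · h_f · T_b · n_s · n_b = 0.5 × 1.13 × 1.0 × 334 × 2 × 9 = 3397 kN.
Design strength φR_n = 0.7 × 3397 = 2380 kN.

2380 kN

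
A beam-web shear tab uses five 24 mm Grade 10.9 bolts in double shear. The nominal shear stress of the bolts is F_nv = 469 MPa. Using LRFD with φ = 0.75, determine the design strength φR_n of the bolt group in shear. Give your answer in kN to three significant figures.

1590 kN

A_b = π × 24² / 4 = 452.4 mm².
R_n = F_nv · A_b · n · n_s = 469 × 452.4 × 5 × 2 / 1000 = 2122 kN.
Design strength φR_n = 0.75 × 2122 = 1590 kN.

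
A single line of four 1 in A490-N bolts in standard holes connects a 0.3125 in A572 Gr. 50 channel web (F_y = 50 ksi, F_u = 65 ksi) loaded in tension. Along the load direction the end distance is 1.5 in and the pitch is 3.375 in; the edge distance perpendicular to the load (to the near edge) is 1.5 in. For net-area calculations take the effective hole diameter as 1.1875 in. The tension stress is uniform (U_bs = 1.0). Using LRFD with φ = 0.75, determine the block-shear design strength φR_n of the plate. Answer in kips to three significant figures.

82.1 kips

Shear plane L_v = 1.5 + 3·3.375 = 11.62 in; A_gv = 11.62 × 0.3125 = 3.633 in².
A_nv = (11.62 − 3.5·1.1875) × 0.3125 = 2.334 in².
A_nt = (1.5 − 0.5·1.1875) × 0.3125 = 0.2832 in².
0.6 F_u A_nv = 91.03 kips; 0.6 F_y A_gv = 109 kips → shear rupture governs the shear term.
R_n = 91.03 + 1.0 × 65 × 0.2832 = 109.4 kips.
Design strength φR_n = 0.75 × 109.4 = 82.1 kips.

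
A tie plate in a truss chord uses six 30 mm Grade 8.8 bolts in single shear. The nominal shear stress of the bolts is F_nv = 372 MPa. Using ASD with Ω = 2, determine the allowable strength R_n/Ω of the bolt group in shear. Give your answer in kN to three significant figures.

A_b = π × 30² / 4 = 706.9 mm².
R_n = F_nv · A_b · n · n_s = 372 × 706.9 × 6 × 1 / 1000 = 1578 kN.
Allowable strength R_n/Ω = 1578 / 2 = 789 kN.

789 kN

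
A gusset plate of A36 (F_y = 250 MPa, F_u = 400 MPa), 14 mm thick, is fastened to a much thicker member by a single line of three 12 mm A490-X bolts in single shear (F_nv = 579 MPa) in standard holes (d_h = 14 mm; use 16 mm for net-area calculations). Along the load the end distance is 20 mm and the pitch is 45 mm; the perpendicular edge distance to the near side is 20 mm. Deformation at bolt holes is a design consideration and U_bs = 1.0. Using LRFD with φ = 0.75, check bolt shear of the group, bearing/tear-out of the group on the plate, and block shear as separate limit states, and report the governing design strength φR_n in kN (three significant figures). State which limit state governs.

Bolt shear: A_b = π·12²/4 = 113.1 mm²; R_n = 579 × 113.1 × 3 × 1 / 1000 = 196.5 kN → 0.75 × 196.5 = 147 kN.
Bearing: edge l_c = 13, r_n = 87.36 kN; interior l_c = 31, r_n = 161.3 kN; R_n = 87.36 + 2·161.3 = 409.9 kN → 307 kN.
Block shear: A_gv = 1540, A_nv = 980, A_nt = 168 mm²; R_n = min(0.6F_uA_nv, 0.6F_yA_gv) + U_bs·F_u·A_nt = 298.2 kN → 224 kN.
Bolt shear governs: 147 kN.

147 kN (bolt shear governs)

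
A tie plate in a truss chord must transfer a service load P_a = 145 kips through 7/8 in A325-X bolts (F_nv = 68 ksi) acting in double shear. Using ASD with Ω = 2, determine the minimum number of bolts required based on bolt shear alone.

A_b = π·0.875²/4 = 0.6013 in².
Per-bolt allowable strength R_n/Ω = 68 × 0.6013 × 2 / 2 = 40.89 kips.
n ≥ 145 / 40.89 = 3.546 → use 4 bolts.

4 bolts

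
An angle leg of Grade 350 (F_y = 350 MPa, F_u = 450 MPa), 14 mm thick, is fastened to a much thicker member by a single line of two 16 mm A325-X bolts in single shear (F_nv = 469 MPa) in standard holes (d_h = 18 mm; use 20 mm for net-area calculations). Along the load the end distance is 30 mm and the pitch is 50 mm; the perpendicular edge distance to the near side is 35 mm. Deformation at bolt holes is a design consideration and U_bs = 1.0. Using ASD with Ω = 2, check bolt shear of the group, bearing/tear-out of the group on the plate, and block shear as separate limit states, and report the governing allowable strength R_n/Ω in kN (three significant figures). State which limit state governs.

94.3 kN (bolt shear governs)

Bolt shear: A_b = π·16²/4 = 201.1 mm²; R_n = 469 × 201.1 × 2 × 1 / 1000 = 188.6 kN → 188.6 / 2 = 94.3 kN.
Bearing: edge l_c = 21, r_n = 158.8 kN; interior l_c = 32, r_n = 241.9 kN; R_n = 158.8 + 1·241.9 = 400.7 kN → 200 kN.
Block shear: A_gv = 1120, A_nv = 700, A_nt = 350 mm²; R_n = min(0.6F_uA_nv, 0.6F_yA_gv) + U_bs·F_u·A_nt = 346.5 kN → 173 kN.
Bolt shear governs: 94.3 kN.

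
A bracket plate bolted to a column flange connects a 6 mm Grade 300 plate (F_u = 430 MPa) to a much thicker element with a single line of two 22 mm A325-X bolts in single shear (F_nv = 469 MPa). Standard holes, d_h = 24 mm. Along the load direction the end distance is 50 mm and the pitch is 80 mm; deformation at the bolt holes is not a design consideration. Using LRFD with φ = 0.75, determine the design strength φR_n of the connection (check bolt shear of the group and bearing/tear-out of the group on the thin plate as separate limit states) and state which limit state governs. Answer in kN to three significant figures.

238 kN (bearing governs)

Bolt shear: A_b = π·22²/4 = 380.1 mm²; R_n = 469 × 380.1 × 2 × 1 / 1000 = 356.6 kN → 0.75 × 356.6 = 267 kN.
Bearing (1.5 l_c t F_u ≤ 3.0 d t F_u): upper limit = 3.0·22·6·430 / 1000 = 170.3 kN.
  Edge l_c = 50 − 24/2 = 38 → r_n = 147.1 kN; interior l_c = 80 − 24 = 56 → r_n = 170.3 kN.
  R_n,bearing = 1·147.1 + 1·170.3 = 317.3 kN → 0.75 × 317.3 = 238 kN.
Bearing governs: 238 kN.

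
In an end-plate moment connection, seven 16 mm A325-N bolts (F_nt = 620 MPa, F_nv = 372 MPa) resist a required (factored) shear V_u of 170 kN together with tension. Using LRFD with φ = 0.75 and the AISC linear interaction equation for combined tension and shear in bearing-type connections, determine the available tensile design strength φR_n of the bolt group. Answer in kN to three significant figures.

A_b = π·16²/4 = 201.1 mm²; f_rv = 170 × 1000 / (7 × 201.1) = 120.8 MPa.
F'_nt = 1.3 F_nt − (F_nt / φF_nv) f_rv = 1.3·620 − (620/(0.75·372))·120.8 = 537.6 MPa, capped at F_nt → F'_nt = 537.6 MPa.
R_n = F'_nt · A_b · n = 537.6 × 201.1 × 7 / 1000 = 756.6 kN.
Design strength φR_n = 0.75 × 756.6 = 567 kN.

567 kN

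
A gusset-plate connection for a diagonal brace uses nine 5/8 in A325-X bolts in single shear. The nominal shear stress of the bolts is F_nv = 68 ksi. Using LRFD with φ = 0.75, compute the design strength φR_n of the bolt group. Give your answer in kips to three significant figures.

A_b = π × 0.625² / 4 = 0.3068 in².
R_n = F_nv · A_b · n · n_s = 68 × 0.3068 × 9 × 1 = 187.8 kips.
Design strength φR_n = 0.75 × 187.8 = 141 kips.

141 kips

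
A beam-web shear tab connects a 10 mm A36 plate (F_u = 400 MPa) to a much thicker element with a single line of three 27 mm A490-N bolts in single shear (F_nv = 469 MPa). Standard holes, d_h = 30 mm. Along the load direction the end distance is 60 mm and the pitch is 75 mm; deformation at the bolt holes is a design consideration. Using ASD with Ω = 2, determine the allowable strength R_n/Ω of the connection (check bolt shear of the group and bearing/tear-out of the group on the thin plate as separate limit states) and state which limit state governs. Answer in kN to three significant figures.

324 kN (bearing governs)

Bolt shear: A_b = π·27²/4 = 572.6 mm²; R_n = 469 × 572.6 × 3 × 1 / 1000 = 805.6 kN → 805.6 / 2 = 403 kN.
Bearing (1.2 l_c t F_u ≤ 2.4 d t F_u): upper limit = 2.4·27·10·400 / 1000 = 259.2 kN.
  Edge l_c = 60 − 30/2 = 45 → r_n = 216 kN; interior l_c = 75 − 30 = 45 → r_n = 216 kN.
  R_n,bearing = 1·216 + 2·216 = 648 kN → 648 / 2 = 324 kN.
Bearing governs: 324 kN.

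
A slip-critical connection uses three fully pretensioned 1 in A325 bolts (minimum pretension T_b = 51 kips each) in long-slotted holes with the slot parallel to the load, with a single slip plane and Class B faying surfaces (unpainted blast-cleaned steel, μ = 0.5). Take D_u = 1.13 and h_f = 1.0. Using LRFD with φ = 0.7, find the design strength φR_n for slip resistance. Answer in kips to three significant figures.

60.5 kips

R_n = μ · D_u · h_f · T_b · n_s · n_b = 0.5 × 1.13 × 1.0 × 51 × 1 × 3 = 86.44 kips.
Design strength φR_n = 0.7 × 86.44 = 60.5 kips.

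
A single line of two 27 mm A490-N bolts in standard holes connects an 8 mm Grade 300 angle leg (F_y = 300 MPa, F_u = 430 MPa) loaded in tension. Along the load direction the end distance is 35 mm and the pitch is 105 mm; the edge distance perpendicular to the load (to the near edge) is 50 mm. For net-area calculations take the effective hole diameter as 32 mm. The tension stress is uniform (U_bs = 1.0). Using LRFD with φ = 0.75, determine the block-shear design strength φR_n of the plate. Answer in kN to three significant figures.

Shear plane L_v = 35 + 1·105 = 140 mm; A_gv = 140 × 8 = 1120 mm².
A_nv = (140 − 1.5·32) × 8 = 736 mm².
A_nt = (50 − 0.5·32) × 8 = 272 mm².
0.6 F_u A_nv = 189.9 kN; 0.6 F_y A_gv = 201.6 kN → shear rupture governs the shear term.
R_n = 189.9 + 1.0 × 430 × 272 / 1000 = 306.8 kN.
Design strength φR_n = 0.75 × 306.8 = 230 kN.

230 kN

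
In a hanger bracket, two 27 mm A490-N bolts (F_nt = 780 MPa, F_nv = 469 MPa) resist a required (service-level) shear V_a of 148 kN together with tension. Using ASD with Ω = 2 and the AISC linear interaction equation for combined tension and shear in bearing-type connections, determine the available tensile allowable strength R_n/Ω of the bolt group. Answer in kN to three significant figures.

A_b = π·27²/4 = 572.6 mm²; f_rv = 148 × 1000 / (2 × 572.6) = 129.2 MPa.
F'_nt = 1.3 F_nt − (Ω F_nt / F_nv) f_rv = 1.3·780 − (2·780/469)·129.2 = 584.1 MPa, capped at F_nt → F'_nt = 584.1 MPa.
R_n = F'_nt · A_b · n = 584.1 × 572.6 × 2 / 1000 = 668.9 kN.
Allowable strength R_n/Ω = 668.9 / 2 = 334 kN.

334 kN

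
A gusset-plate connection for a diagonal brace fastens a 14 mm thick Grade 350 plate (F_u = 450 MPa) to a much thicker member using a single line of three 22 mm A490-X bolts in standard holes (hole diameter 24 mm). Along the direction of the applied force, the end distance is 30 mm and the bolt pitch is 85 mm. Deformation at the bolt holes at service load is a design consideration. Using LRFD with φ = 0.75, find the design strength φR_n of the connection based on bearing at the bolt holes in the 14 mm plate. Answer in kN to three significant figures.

Per bolt r_n = 1.2 l_c t F_u ≤ 2.4 d t F_u; upper limit = 2.4 × 22 × 14 × 450 / 1000 = 332.6 kN.
Edge bolt: l_c = 30 − 24/2 = 18 mm → 1.2 × 18 × 14 × 450 / 1000 = 136.1 → r_n = 136.1 kN.
Interior bolts: l_c = 85 − 24 = 61 mm → 1.2 × 61 × 14 × 450 / 1000 = 461.2 → r_n = 332.6 kN.
R_n = 1 × 136.1 + 2 × 332.6 = 801.4 kN.
Design strength φR_n = 0.75 × 801.4 = 601 kN.

601 kN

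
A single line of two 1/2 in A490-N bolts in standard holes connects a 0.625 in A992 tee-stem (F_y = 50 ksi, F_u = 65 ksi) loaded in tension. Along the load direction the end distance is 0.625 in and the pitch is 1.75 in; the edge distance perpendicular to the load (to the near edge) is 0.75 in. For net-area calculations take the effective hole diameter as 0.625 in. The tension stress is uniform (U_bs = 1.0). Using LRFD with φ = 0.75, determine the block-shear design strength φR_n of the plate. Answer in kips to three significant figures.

39.6 kips

Shear plane L_v = 0.625 + 1·1.75 = 2.375 in; A_gv = 2.375 × 0.625 = 1.484 in².
A_nv = (2.375 − 1.5·0.625) × 0.625 = 0.8984 in².
A_nt = (0.75 − 0.5·0.625) × 0.625 = 0.2734 in².
0.6 F_u A_nv = 35.04 kips; 0.6 F_y A_gv = 44.53 kips → shear rupture governs the shear term.
R_n = 35.04 + 1.0 × 65 × 0.2734 = 52.81 kips.
Design strength φR_n = 0.75 × 52.81 = 39.6 kips.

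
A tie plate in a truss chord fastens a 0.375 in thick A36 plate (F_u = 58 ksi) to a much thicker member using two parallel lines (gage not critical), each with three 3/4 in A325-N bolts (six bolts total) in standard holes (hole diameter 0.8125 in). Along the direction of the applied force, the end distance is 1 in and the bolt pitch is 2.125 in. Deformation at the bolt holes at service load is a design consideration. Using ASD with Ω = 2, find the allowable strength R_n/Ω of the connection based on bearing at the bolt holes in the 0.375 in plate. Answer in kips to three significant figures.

Per bolt r_n = 1.2 l_c t F_u ≤ 2.4 d t F_u; upper limit = 2.4 × 0.75 × 0.375 × 58 = 39.15 kips.
Edge bolt: l_c = 1 − 0.8125/2 = 0.5938 in → 1.2 × 0.5938 × 0.375 × 58 = 15.5 → r_n = 15.5 kips.
Interior bolts: l_c = 2.125 − 0.8125 = 1.312 in → 1.2 × 1.312 × 0.375 × 58 = 34.26 → r_n = 34.26 kips.
R_n = 2 × 15.5 + 4 × 34.26 = 168 kips.
Allowable strength R_n/Ω = 168 / 2 = 84 kips.

84 kips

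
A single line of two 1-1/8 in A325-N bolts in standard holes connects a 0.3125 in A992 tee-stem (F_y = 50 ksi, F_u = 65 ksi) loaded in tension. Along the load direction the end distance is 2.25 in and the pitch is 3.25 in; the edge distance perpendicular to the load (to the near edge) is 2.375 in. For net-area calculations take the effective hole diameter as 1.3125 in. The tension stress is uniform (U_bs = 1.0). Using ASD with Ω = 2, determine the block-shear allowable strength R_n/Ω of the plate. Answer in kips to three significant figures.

Shear plane L_v = 2.25 + 1·3.25 = 5.5 in; A_gv = 5.5 × 0.3125 = 1.719 in².
A_nv = (5.5 − 1.5·1.3125) × 0.3125 = 1.104 in².
A_nt = (2.375 − 0.5·1.3125) × 0.3125 = 0.5371 in².
0.6 F_u A_nv = 43.04 kips; 0.6 F_y A_gv = 51.56 kips → shear rupture governs the shear term.
R_n = 43.04 + 1.0 × 65 × 0.5371 = 77.95 kips.
Allowable strength R_n/Ω = 77.95 / 2 = 39 kips.

39 kips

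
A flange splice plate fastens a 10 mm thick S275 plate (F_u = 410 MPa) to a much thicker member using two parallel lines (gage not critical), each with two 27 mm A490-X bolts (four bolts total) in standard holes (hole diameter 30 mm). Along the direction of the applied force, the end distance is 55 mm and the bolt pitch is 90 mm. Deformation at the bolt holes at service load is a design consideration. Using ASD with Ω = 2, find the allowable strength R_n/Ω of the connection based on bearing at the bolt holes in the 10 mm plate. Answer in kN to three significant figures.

Per bolt r_n = 1.2 l_c t F_u ≤ 2.4 d t F_u; upper limit = 2.4 × 27 × 10 × 410 / 1000 = 265.7 kN.
Edge bolt: l_c = 55 − 30/2 = 40 mm → 1.2 × 40 × 10 × 410 / 1000 = 196.8 → r_n = 196.8 kN.
Interior bolts: l_c = 90 − 30 = 60 mm → 1.2 × 60 × 10 × 410 / 1000 = 295.2 → r_n = 265.7 kN.
R_n = 2 × 196.8 + 2 × 265.7 = 925 kN.
Allowable strength R_n/Ω = 925 / 2 = 462 kN.

462 kN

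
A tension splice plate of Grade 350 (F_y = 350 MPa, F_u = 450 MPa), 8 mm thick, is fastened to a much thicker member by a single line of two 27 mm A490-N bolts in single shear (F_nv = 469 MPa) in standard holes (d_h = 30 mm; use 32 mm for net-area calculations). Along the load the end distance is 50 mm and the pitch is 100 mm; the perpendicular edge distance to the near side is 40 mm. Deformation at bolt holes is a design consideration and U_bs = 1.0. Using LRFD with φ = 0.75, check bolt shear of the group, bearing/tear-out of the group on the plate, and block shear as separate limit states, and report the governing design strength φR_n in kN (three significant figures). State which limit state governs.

Bolt shear: A_b = π·27²/4 = 572.6 mm²; R_n = 469 × 572.6 × 2 × 1 / 1000 = 537.1 kN → 0.75 × 537.1 = 403 kN.
Bearing: edge l_c = 35, r_n = 151.2 kN; interior l_c = 70, r_n = 233.3 kN; R_n = 151.2 + 1·233.3 = 384.5 kN → 288 kN.
Block shear: A_gv = 1200, A_nv = 816, A_nt = 192 mm²; R_n = min(0.6F_uA_nv, 0.6F_yA_gv) + U_bs·F_u·A_nt = 306.7 kN → 230 kN.
Block shear governs: 230 kN.

230 kN (block shear governs)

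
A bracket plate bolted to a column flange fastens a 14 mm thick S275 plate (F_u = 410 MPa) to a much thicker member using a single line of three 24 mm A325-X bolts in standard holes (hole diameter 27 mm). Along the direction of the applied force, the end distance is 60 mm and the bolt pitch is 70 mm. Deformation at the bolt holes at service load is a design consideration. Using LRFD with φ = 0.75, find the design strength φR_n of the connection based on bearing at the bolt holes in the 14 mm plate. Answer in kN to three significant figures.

684 kN

Per bolt r_n = 1.2 l_c t F_u ≤ 2.4 d t F_u; upper limit = 2.4 × 24 × 14 × 410 / 1000 = 330.6 kN.
Edge bolt: l_c = 60 − 27/2 = 46.5 mm → 1.2 × 46.5 × 14 × 410 / 1000 = 320.3 → r_n = 320.3 kN.
Interior bolts: l_c = 70 − 27 = 43 mm → 1.2 × 43 × 14 × 410 / 1000 = 296.2 → r_n = 296.2 kN.
R_n = 1 × 320.3 + 2 × 296.2 = 912.7 kN.
Design strength φR_n = 0.75 × 912.7 = 684 kN.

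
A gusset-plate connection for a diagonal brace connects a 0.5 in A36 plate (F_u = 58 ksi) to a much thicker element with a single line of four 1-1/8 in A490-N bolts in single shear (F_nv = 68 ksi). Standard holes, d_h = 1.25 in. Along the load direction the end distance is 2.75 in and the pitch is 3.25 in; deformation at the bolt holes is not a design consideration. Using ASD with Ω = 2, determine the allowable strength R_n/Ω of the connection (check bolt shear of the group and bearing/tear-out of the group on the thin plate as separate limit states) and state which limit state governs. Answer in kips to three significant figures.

Bolt shear: A_b = π·1.125²/4 = 0.994 in²; R_n = 68 × 0.994 × 4 × 1 = 270.4 kips → 270.4 / 2 = 135 kips.
Bearing (1.5 l_c t F_u ≤ 3.0 d t F_u): upper limit = 3.0·1.125·0.5·58 = 97.88 kips.
  Edge l_c = 2.75 − 1.25/2 = 2.125 → r_n = 92.44 kips; interior l_c = 3.25 − 1.25 = 2 → r_n = 87 kips.
  R_n,bearing = 1·92.44 + 3·87 = 353.4 kips → 353.4 / 2 = 177 kips.
Bolt shear governs: 135 kips.

135 kips (bolt shear governs)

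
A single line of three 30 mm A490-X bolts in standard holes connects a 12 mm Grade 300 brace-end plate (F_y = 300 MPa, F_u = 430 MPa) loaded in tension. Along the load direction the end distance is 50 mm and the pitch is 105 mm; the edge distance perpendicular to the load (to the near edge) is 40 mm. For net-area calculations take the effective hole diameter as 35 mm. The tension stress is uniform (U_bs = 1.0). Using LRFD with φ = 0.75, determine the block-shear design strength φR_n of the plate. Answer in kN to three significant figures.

488 kN

Shear plane L_v = 50 + 2·105 = 260 mm; A_gv = 260 × 12 = 3120 mm².
A_nv = (260 − 2.5·35) × 12 = 2070 mm².
A_nt = (40 − 0.5·35) × 12 = 270 mm².
0.6 F_u A_nv = 534.1 kN; 0.6 F_y A_gv = 561.6 kN → shear rupture governs the shear term.
R_n = 534.1 + 1.0 × 430 × 270 / 1000 = 650.2 kN.
Design strength φR_n = 0.75 × 650.2 = 488 kN.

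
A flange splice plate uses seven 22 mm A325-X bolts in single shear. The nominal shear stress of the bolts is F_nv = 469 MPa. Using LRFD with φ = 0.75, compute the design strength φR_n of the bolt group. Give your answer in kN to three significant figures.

A_b = π × 22² / 4 = 380.1 mm².
R_n = F_nv · A_b · n · n_s = 469 × 380.1 × 7 × 1 / 1000 = 1248 kN.
Design strength φR_n = 0.75 × 1248 = 936 kN.

936 kN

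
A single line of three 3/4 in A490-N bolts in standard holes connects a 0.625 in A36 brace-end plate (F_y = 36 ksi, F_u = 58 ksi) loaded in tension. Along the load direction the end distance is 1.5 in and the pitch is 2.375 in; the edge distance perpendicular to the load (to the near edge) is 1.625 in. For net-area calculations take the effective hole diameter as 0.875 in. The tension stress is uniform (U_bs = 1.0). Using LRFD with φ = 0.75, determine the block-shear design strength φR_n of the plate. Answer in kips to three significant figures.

95.6 kips

Shear plane L_v = 1.5 + 2·2.375 = 6.25 in; A_gv = 6.25 × 0.625 = 3.906 in².
A_nv = (6.25 − 2.5·0.875) × 0.625 = 2.539 in².
A_nt = (1.625 − 0.5·0.875) × 0.625 = 0.7422 in².
0.6 F_u A_nv = 88.36 kips; 0.6 F_y A_gv = 84.37 kips → shear yielding governs the shear term.
R_n = 84.37 + 1.0 × 58 × 0.7422 = 127.4 kips.
Design strength φR_n = 0.75 × 127.4 = 95.6 kips.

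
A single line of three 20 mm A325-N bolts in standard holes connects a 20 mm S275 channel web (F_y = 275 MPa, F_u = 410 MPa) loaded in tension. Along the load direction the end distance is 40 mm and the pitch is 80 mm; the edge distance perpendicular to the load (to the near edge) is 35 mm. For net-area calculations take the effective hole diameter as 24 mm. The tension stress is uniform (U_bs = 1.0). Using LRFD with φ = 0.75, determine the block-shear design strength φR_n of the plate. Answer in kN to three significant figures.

636 kN

Shear plane L_v = 40 + 2·80 = 200 mm; A_gv = 200 × 20 = 4000 mm².
A_nv = (200 − 2.5·24) × 20 = 2800 mm².
A_nt = (35 − 0.5·24) × 20 = 460 mm².
0.6 F_u A_nv = 688.8 kN; 0.6 F_y A_gv = 660 kN → shear yielding governs the shear term.
R_n = 660 + 1.0 × 410 × 460 / 1000 = 848.6 kN.
Design strength φR_n = 0.75 × 848.6 = 636 kN.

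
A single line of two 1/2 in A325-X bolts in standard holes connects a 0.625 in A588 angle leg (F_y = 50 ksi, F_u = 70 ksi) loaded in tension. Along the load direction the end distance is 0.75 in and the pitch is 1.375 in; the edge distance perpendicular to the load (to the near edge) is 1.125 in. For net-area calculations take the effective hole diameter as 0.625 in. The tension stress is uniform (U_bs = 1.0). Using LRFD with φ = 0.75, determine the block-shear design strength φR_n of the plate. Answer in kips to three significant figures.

Shear plane L_v = 0.75 + 1·1.375 = 2.125 in; A_gv = 2.125 × 0.625 = 1.328 in².
A_nv = (2.125 − 1.5·0.625) × 0.625 = 0.7422 in².
A_nt = (1.125 − 0.5·0.625) × 0.625 = 0.5078 in².
0.6 F_u A_nv = 31.17 kips; 0.6 F_y A_gv = 39.84 kips → shear rupture governs the shear term.
R_n = 31.17 + 1.0 × 70 × 0.5078 = 66.72 kips.
Design strength φR_n = 0.75 × 66.72 = 50 kips.

50 kips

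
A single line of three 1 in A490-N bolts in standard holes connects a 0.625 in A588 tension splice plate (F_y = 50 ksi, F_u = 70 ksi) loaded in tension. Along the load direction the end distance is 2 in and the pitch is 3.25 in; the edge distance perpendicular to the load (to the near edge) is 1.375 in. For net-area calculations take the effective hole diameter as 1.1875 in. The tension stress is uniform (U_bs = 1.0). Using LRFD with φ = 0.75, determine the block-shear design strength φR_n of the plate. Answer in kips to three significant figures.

Shear plane L_v = 2 + 2·3.25 = 8.5 in; A_gv = 8.5 × 0.625 = 5.312 in².
A_nv = (8.5 − 2.5·1.1875) × 0.625 = 3.457 in².
A_nt = (1.375 − 0.5·1.1875) × 0.625 = 0.4883 in².
0.6 F_u A_nv = 145.2 kips; 0.6 F_y A_gv = 159.4 kips → shear rupture governs the shear term.
R_n = 145.2 + 1.0 × 70 × 0.4883 = 179.4 kips.
Design strength φR_n = 0.75 × 179.4 = 135 kips.

135 kips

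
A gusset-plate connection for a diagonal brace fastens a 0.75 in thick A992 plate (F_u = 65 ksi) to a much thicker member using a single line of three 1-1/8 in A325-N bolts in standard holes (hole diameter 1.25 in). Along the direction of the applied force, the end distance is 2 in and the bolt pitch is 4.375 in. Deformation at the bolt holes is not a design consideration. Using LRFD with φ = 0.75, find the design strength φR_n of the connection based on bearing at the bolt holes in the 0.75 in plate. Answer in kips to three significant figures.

Per bolt r_n = 1.5 l_c t F_u ≤ 3.0 d t F_u; upper limit = 3.0 × 1.125 × 0.75 × 65 = 164.5 kips.
Edge bolt: l_c = 2 − 1.25/2 = 1.375 in → 1.5 × 1.375 × 0.75 × 65 = 100.5 → r_n = 100.5 kips.
Interior bolts: l_c = 4.375 − 1.25 = 3.125 in → 1.5 × 3.125 × 0.75 × 65 = 228.5 → r_n = 164.5 kips.
R_n = 1 × 100.5 + 2 × 164.5 = 429.6 kips.
Design strength φR_n = 0.75 × 429.6 = 322 kips.

322 kips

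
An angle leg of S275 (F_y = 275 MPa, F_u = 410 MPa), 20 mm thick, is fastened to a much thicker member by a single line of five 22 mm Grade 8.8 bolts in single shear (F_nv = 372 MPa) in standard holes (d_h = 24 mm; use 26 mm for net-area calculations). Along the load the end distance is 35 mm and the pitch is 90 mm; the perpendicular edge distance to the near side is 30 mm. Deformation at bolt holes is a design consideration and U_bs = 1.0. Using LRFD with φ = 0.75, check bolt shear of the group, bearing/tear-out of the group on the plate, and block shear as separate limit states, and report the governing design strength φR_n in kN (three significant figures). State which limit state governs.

Bolt shear: A_b = π·22²/4 = 380.1 mm²; R_n = 372 × 380.1 × 5 × 1 / 1000 = 707 kN → 0.75 × 707 = 530 kN.
Bearing: edge l_c = 23, r_n = 226.3 kN; interior l_c = 66, r_n = 433 kN; R_n = 226.3 + 4·433 = 1958 kN → 1470 kN.
Block shear: A_gv = 7900, A_nv = 5560, A_nt = 340 mm²; R_n = min(0.6F_uA_nv, 0.6F_yA_gv) + U_bs·F_u·A_nt = 1443 kN → 1080 kN.
Bolt shear governs: 530 kN.

530 kN (bolt shear governs)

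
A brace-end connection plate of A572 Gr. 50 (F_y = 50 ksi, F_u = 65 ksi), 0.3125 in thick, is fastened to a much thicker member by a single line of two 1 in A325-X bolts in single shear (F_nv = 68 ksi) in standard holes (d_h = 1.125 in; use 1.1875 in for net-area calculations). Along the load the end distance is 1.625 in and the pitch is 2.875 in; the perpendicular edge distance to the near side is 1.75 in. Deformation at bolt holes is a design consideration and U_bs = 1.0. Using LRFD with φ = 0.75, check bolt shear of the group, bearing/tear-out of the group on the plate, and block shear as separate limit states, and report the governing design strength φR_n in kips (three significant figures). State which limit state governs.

Bolt shear: A_b = π·1²/4 = 0.7854 in²; R_n = 68 × 0.7854 × 2 × 1 = 106.8 kips → 0.75 × 106.8 = 80.1 kips.
Bearing: edge l_c = 1.062, r_n = 25.9 kips; interior l_c = 1.75, r_n = 42.66 kips; R_n = 25.9 + 1·42.66 = 68.55 kips → 51.4 kips.
Block shear: A_gv = 1.406, A_nv = 0.8496, A_nt = 0.3613 in²; R_n = min(0.6F_uA_nv, 0.6F_yA_gv) + U_bs·F_u·A_nt = 56.62 kips → 42.5 kips.
Block shear governs: 42.5 kips.

42.5 kips (block shear governs)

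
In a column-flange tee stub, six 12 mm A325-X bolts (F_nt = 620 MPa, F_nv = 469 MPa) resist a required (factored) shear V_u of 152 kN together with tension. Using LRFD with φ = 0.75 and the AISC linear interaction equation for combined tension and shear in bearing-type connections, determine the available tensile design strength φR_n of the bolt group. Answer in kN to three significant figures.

209 kN

A_b = π·12²/4 = 113.1 mm²; f_rv = 152 × 1000 / (6 × 113.1) = 224 MPa.
F'_nt = 1.3 F_nt − (F_nt / φF_nv) f_rv = 1.3·620 − (620/(0.75·469))·224 = 411.2 MPa, capped at F_nt → F'_nt = 411.2 MPa.
R_n = F'_nt · A_b · n = 411.2 × 113.1 × 6 / 1000 = 279 kN.
Design strength φR_n = 0.75 × 279 = 209 kN.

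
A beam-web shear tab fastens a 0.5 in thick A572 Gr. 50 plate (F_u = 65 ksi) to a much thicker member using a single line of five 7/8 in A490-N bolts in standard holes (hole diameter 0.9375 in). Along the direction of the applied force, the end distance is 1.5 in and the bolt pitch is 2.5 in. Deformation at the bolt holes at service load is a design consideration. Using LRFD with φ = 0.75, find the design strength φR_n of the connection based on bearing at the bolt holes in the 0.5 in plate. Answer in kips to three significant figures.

213 kips

Per bolt r_n = 1.2 l_c t F_u ≤ 2.4 d t F_u; upper limit = 2.4 × 0.875 × 0.5 × 65 = 68.25 kips.
Edge bolt: l_c = 1.5 − 0.9375/2 = 1.031 in → 1.2 × 1.031 × 0.5 × 65 = 40.22 → r_n = 40.22 kips.
Interior bolts: l_c = 2.5 − 0.9375 = 1.562 in → 1.2 × 1.562 × 0.5 × 65 = 60.94 → r_n = 60.94 kips.
R_n = 1 × 40.22 + 4 × 60.94 = 284 kips.
Design strength φR_n = 0.75 × 284 = 213 kips.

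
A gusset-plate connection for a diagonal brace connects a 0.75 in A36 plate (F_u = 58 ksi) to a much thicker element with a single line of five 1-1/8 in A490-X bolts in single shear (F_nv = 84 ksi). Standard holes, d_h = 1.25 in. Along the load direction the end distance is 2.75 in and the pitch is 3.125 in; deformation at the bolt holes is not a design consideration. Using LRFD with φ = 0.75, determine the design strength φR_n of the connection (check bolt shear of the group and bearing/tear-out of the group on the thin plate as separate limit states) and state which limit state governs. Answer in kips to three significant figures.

313 kips (bolt shear governs)

Bolt shear: A_b = π·1.125²/4 = 0.994 in²; R_n = 84 × 0.994 × 5 × 1 = 417.5 kips → 0.75 × 417.5 = 313 kips.
Bearing (1.5 l_c t F_u ≤ 3.0 d t F_u): upper limit = 3.0·1.125·0.75·58 = 146.8 kips.
  Edge l_c = 2.75 − 1.25/2 = 2.125 → r_n = 138.7 kips; interior l_c = 3.125 − 1.25 = 1.875 → r_n = 122.3 kips.
  R_n,bearing = 1·138.7 + 4·122.3 = 628 kips → 0.75 × 628 = 471 kips.
Bolt shear governs: 313 kips.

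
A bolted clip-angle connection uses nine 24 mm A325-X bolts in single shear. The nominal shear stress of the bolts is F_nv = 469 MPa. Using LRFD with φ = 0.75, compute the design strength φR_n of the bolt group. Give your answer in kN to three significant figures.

1430 kN

A_b = π × 24² / 4 = 452.4 mm².
R_n = F_nv · A_b · n · n_s = 469 × 452.4 × 9 × 1 / 1000 = 1910 kN.
Design strength φR_n = 0.75 × 1910 = 1430 kN.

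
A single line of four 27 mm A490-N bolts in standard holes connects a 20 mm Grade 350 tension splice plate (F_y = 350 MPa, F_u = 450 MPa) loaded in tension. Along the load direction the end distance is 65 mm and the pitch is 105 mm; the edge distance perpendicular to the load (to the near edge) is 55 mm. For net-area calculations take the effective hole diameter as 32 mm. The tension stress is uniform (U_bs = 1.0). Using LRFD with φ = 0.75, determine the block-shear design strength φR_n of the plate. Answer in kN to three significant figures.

Shear plane L_v = 65 + 3·105 = 380 mm; A_gv = 380 × 20 = 7600 mm².
A_nv = (380 − 3.5·32) × 20 = 5360 mm².
A_nt = (55 − 0.5·32) × 20 = 780 mm².
0.6 F_u A_nv = 1447 kN; 0.6 F_y A_gv = 1596 kN → shear rupture governs the shear term.
R_n = 1447 + 1.0 × 450 × 780 / 1000 = 1798 kN.
Design strength φR_n = 0.75 × 1798 = 1350 kN.

1350 kN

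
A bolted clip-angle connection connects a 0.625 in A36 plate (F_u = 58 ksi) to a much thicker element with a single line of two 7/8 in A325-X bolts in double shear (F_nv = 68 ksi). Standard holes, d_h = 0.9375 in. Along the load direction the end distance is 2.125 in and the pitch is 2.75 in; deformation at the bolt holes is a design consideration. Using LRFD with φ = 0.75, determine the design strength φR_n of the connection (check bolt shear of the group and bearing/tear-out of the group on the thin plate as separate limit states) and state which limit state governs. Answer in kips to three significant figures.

Bolt shear: A_b = π·0.875²/4 = 0.6013 in²; R_n = 68 × 0.6013 × 2 × 2 = 163.6 kips → 0.75 × 163.6 = 123 kips.
Bearing (1.2 l_c t F_u ≤ 2.4 d t F_u): upper limit = 2.4·0.875·0.625·58 = 76.12 kips.
  Edge l_c = 2.125 − 0.9375/2 = 1.656 → r_n = 72.05 kips; interior l_c = 2.75 − 0.9375 = 1.812 → r_n = 76.12 kips.
  R_n,bearing = 1·72.05 + 1·76.12 = 148.2 kips → 0.75 × 148.2 = 111 kips.
Bearing governs: 111 kips.

111 kips (bearing governs)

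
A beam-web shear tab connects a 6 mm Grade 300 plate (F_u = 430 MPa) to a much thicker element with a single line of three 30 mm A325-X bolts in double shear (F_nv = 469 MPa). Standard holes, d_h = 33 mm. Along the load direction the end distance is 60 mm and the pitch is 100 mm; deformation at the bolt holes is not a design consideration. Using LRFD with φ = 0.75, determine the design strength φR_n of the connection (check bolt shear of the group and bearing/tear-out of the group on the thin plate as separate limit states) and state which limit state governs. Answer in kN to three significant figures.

475 kN (bearing governs)

Bolt shear: A_b = π·30²/4 = 706.9 mm²; R_n = 469 × 706.9 × 3 × 2 / 1000 = 1989 kN → 0.75 × 1989 = 1490 kN.
Bearing (1.5 l_c t F_u ≤ 3.0 d t F_u): upper limit = 3.0·30·6·430 / 1000 = 232.2 kN.
  Edge l_c = 60 − 33/2 = 43.5 → r_n = 168.3 kN; interior l_c = 100 − 33 = 67 → r_n = 232.2 kN.
  R_n,bearing = 1·168.3 + 2·232.2 = 632.7 kN → 0.75 × 632.7 = 475 kN.
Bearing governs: 475 kN.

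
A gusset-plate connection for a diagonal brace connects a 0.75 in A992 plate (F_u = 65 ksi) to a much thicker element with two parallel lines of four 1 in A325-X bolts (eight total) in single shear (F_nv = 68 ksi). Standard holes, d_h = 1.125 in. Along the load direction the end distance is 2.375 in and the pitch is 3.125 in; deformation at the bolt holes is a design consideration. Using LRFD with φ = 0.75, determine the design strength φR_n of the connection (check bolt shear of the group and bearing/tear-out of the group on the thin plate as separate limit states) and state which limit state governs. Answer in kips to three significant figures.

Bolt shear: A_b = π·1²/4 = 0.7854 in²; R_n = 68 × 0.7854 × 8 × 1 = 427.3 kips → 0.75 × 427.3 = 320 kips.
Bearing (1.2 l_c t F_u ≤ 2.4 d t F_u): upper limit = 2.4·1·0.75·65 = 117 kips.
  Edge l_c = 2.375 − 1.125/2 = 1.812 → r_n = 106 kips; interior l_c = 3.125 − 1.125 = 2 → r_n = 117 kips.
  R_n,bearing = 2·106 + 6·117 = 914.1 kips → 0.75 × 914.1 = 686 kips.
Bolt shear governs: 320 kips.

320 kips (bolt shear governs)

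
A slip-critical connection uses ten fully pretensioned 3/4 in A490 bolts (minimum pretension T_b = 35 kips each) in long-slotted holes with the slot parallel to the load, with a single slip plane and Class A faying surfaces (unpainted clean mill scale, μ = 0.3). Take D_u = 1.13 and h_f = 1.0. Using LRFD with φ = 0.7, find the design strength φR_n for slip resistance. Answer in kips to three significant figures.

83.1 kips

R_n = μ · D_u · h_f · T_b · n_s · n_b = 0.3 × 1.13 × 1.0 × 35 × 1 × 10 = 118.6 kips.
Design strength φR_n = 0.7 × 118.6 = 83.1 kips.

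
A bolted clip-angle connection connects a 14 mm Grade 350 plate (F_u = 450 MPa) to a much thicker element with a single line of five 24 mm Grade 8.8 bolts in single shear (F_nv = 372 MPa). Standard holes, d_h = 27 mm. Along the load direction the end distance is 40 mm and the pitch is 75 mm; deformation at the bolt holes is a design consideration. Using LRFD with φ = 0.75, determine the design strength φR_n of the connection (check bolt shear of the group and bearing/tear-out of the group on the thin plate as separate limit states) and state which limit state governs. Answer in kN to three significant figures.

Bolt shear: A_b = π·24²/4 = 452.4 mm²; R_n = 372 × 452.4 × 5 × 1 / 1000 = 841.4 kN → 0.75 × 841.4 = 631 kN.
Bearing (1.2 l_c t F_u ≤ 2.4 d t F_u): upper limit = 2.4·24·14·450 / 1000 = 362.9 kN.
  Edge l_c = 40 − 27/2 = 26.5 → r_n = 200.3 kN; interior l_c = 75 − 27 = 48 → r_n = 362.9 kN.
  R_n,bearing = 1·200.3 + 4·362.9 = 1652 kN → 0.75 × 1652 = 1240 kN.
Bolt shear governs: 631 kN.

631 kN (bolt shear governs)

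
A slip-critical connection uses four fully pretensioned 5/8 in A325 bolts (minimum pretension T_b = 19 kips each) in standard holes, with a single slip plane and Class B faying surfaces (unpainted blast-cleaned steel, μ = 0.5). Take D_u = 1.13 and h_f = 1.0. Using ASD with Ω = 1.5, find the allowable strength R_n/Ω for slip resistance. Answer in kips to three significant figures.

R_n = μ · D_u · h_f · T_b · n_s · n_b = 0.5 × 1.13 × 1.0 × 19 × 1 × 4 = 42.94 kips.
Allowable strength R_n/Ω = 42.94 / 1.5 = 28.6 kips.

28.6 kips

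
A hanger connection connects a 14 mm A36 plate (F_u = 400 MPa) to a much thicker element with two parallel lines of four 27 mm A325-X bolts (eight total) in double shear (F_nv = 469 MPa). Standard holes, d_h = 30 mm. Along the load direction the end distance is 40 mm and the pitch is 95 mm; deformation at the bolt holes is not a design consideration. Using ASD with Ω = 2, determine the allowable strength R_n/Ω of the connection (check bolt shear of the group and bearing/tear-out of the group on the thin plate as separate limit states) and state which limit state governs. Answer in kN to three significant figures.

Bolt shear: A_b = π·27²/4 = 572.6 mm²; R_n = 469 × 572.6 × 8 × 2 / 1000 = 4296 kN → 4296 / 2 = 2150 kN.
Bearing (1.5 l_c t F_u ≤ 3.0 d t F_u): upper limit = 3.0·27·14·400 / 1000 = 453.6 kN.
  Edge l_c = 40 − 30/2 = 25 → r_n = 210 kN; interior l_c = 95 − 30 = 65 → r_n = 453.6 kN.
  R_n,bearing = 2·210 + 6·453.6 = 3142 kN → 3142 / 2 = 1570 kN.
Bearing governs: 1570 kN.

1570 kN (bearing governs)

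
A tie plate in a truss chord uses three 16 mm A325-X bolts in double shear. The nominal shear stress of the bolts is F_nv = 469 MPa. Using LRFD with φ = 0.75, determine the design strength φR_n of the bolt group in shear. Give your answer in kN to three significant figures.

A_b = π × 16² / 4 = 201.1 mm².
R_n = F_nv · A_b · n · n_s = 469 × 201.1 × 3 × 2 / 1000 = 565.8 kN.
Design strength φR_n = 0.75 × 565.8 = 424 kN.

424 kN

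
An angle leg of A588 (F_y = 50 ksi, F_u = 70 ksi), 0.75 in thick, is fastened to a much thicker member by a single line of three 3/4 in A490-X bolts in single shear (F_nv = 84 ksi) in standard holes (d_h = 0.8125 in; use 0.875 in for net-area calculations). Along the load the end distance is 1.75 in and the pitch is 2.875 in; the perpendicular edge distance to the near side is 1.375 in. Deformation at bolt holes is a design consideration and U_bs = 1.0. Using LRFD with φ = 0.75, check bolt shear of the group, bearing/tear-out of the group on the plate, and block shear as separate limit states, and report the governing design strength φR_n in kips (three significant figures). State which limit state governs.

83.5 kips (bolt shear governs)

Bolt shear: A_b = π·0.75²/4 = 0.4418 in²; R_n = 84 × 0.4418 × 3 × 1 = 111.3 kips → 0.75 × 111.3 = 83.5 kips.
Bearing: edge l_c = 1.344, r_n = 84.66 kips; interior l_c = 2.062, r_n = 94.5 kips; R_n = 84.66 + 2·94.5 = 273.7 kips → 205 kips.
Block shear: A_gv = 5.625, A_nv = 3.984, A_nt = 0.7031 in²; R_n = min(0.6F_uA_nv, 0.6F_yA_gv) + U_bs·F_u·A_nt = 216.6 kips → 162 kips.
Bolt shear governs: 83.5 kips.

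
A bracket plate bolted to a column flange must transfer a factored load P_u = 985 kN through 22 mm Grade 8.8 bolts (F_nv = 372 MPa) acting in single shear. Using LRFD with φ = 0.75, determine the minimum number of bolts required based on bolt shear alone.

A_b = π·22²/4 = 380.1 mm².
Per-bolt design strength φR_n = 0.75 × 372 × 380.1 × 1 / 1000 = 106.1 kN.
n ≥ 985 / 106.1 = 9.287 → use 10 bolts.

10 bolts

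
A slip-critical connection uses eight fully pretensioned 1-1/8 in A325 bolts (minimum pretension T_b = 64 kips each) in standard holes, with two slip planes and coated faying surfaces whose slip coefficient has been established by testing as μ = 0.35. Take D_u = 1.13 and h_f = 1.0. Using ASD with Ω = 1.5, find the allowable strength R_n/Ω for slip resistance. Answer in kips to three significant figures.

R_n = μ · D_u · h_f · T_b · n_s · n_b = 0.35 × 1.13 × 1.0 × 64 × 2 × 8 = 405 kips.
Allowable strength R_n/Ω = 405 / 1.5 = 270 kips.

270 kips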